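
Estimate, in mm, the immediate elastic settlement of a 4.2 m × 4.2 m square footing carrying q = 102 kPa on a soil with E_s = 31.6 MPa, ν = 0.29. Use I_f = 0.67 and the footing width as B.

Immediate (elastic) settlement: S_e = q·B·(1−ν²)/E_s · I_f.
E_s = 31.6 MPa = 31600 kPa.
S_e = 102 × 4.2 × (1 − 0.29²) / 31600 × 0.67
    = 102 × 4.2 × 0.9159 / 31600 × 0.67
    = 0.008319 m = 8.319 mm

S_e ≈ 8.32 mm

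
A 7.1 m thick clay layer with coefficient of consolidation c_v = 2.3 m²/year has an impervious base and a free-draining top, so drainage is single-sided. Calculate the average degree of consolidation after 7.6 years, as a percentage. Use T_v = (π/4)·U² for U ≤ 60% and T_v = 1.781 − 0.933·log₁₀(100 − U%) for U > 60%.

Drainage path length: H_d = H = 7.1 m (single drainage).
T_v = c_v·t/H_d² = 2.3×7.6/7.1² = 0.34676.
T_v = 0.34676 corresponds to the U > 60% branch:
U = 1 − 10^((1.781 − T_v)/0.933)/100 = 0.6555

U ≈ 65.5 %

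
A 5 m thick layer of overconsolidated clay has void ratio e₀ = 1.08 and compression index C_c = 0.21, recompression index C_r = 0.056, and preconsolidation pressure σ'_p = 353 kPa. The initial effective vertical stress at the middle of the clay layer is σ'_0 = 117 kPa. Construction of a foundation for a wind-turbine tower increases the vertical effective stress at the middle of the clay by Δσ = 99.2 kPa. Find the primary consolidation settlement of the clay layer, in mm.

S_c ≈ 35.9 mm

Final effective stress: σ'_f = 117 + 99.2 = 216.2 kPa.
σ'_f = 216.2 ≤ σ'_p = 353 kPa, so the clay remains overconsolidated and only the recompression index applies:
S_c = C_r·H/(1+e₀)·log₁₀(σ'_f/σ'_0) = 0.056×5/2.08×log₁₀(216.2/117)
    = 0.13461 × 0.26667 = 0.0359 m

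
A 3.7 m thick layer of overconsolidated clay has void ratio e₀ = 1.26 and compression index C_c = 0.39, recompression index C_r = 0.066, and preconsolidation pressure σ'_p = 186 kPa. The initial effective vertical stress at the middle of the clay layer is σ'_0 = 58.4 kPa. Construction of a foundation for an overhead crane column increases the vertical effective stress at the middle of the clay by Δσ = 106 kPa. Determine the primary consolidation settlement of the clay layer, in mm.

S_c ≈ 48.6 mm

Final effective stress: σ'_f = 58.4 + 106 = 164.4 kPa.
σ'_f = 164.4 ≤ σ'_p = 186 kPa, so the clay remains overconsolidated and only the recompression index applies:
S_c = C_r·H/(1+e₀)·log₁₀(σ'_f/σ'_0) = 0.066×3.7/2.26×log₁₀(164.4/58.4)
    = 0.10806 × 0.44949 = 0.04857 m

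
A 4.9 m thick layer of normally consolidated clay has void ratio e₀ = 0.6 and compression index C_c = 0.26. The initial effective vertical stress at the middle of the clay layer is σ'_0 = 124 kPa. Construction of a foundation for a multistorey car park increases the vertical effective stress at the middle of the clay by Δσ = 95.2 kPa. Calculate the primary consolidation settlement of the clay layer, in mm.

S_c ≈ 197 mm

Final effective stress: σ'_f = σ'_0 + Δσ = 124 + 95.2 = 219.2 kPa.
Normally consolidated clay, so the full stress increment lies on the virgin compression line:
S_c = C_c·H/(1+e₀)·log₁₀(σ'_f/σ'_0) = 0.26×4.9/(1+0.6)×log₁₀(219.2/124)
    = 0.79625 × 0.24742 = 0.197 m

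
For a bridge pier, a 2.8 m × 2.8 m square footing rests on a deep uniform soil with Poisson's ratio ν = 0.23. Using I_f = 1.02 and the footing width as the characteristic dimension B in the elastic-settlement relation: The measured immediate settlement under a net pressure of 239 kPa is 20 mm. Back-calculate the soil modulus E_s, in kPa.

S_e = q·B·(1−ν²)/E_s · I_f  ⇒  E_s = q·B·(1−ν²)·I_f / S_e.
E_s = 239 × 2.8 × 0.9471 × 1.02 / 0.02 = 32320 kPa

E_s ≈ 32300 kPa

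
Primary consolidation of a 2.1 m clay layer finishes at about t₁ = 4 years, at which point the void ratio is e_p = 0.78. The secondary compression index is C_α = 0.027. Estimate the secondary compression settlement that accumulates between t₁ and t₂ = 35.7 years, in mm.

Secondary compression: S_s = C_α·H/(1+e_p)·log₁₀(t₂/t₁)
S_s = 0.027×2.1/(1+0.78)×log₁₀(35.7/4)
    = 0.03185 × 0.9506 = 0.03028 m

S_s ≈ 30.3 mm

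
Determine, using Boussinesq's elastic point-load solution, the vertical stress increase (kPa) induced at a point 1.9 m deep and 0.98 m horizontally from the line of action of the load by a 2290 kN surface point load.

Boussinesq vertical stress below a point load on an elastic half-space:
Δσ_z = 3P/(2πz²) · [1 + (r/z)²]^(−5/2)
r/z = 0.98/1.9 = 0.51579; [1+(r/z)²]^(−5/2) = 0.55448.
Δσ_z = 3×2290/(2π×1.9²) × 0.55448 = 302.88 × 0.55448 = 167.9 kPa

Δσ_z ≈ 168 kPa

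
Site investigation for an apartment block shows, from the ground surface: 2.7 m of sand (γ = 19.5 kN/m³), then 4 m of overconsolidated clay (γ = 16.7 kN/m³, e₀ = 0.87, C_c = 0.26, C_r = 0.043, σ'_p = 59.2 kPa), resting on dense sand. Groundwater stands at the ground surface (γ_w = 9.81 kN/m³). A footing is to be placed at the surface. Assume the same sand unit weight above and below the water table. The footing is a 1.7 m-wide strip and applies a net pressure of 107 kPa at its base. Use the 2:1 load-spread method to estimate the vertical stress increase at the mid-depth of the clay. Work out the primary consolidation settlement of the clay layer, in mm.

S_c ≈ 50.5 mm

Mid-depth of clay below the ground surface: z = 2.7 + 4/2 = 4.7 m.
Total vertical stress at mid-clay: σ_v = 19.5×2.7 + 16.7×2 = 86.05 kPa.
Pore pressure: u = 9.81×(4.7 − 0) = 46.107 kPa.
Initial effective stress: σ'_0 = σ_v − u = 86.05 − 46.107 = 39.943 kPa.
Stress increase at mid-clay by the 2:1 spreading method:
Δσ = qB/(B+z) = 107×1.7/(1.7+4.7) = 28.422 kPa
Final effective stress: σ'_f = 39.943 + 28.422 = 68.365 kPa.
σ'_f = 68.365 > σ'_p = 59.2 kPa, so the stress path crosses the preconsolidation pressure — recompression up to σ'_p, then virgin compression beyond:
S_c = H/(1+e₀)·[C_r·log₁₀(σ'_p/σ'_0) + C_c·log₁₀(σ'_f/σ'_p)]
    = 4/1.87 × [0.043×log₁₀(59.2/39.943) + 0.26×log₁₀(68.365/59.2)]
    = 2.139 × [0.0073479 + 0.016253] = 0.05048 m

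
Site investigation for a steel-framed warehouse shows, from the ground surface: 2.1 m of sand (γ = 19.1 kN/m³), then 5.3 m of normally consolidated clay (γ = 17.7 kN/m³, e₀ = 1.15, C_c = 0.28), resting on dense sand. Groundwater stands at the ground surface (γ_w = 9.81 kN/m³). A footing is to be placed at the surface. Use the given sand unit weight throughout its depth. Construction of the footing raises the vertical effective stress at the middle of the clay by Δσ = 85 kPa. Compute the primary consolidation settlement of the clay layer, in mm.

Mid-depth of clay below the ground surface: z = 2.1 + 5.3/2 = 4.75 m.
Total vertical stress at mid-clay: σ_v = 19.1×2.1 + 17.7×2.65 = 87.015 kPa.
Pore pressure: u = 9.81×(4.75 − 0) = 46.598 kPa.
Initial effective stress: σ'_0 = σ_v − u = 87.015 − 46.598 = 40.417 kPa.
Final effective stress: σ'_f = σ'_0 + Δσ = 40.417 + 85 = 125.42 kPa.
Normally consolidated clay, so the full stress increment lies on the virgin compression line:
S_c = C_c·H/(1+e₀)·log₁₀(σ'_f/σ'_0) = 0.28×5.3/(1+1.15)×log₁₀(125.42/40.417)
    = 0.69023 × 0.4918 = 0.3395 m

S_c ≈ 339 mm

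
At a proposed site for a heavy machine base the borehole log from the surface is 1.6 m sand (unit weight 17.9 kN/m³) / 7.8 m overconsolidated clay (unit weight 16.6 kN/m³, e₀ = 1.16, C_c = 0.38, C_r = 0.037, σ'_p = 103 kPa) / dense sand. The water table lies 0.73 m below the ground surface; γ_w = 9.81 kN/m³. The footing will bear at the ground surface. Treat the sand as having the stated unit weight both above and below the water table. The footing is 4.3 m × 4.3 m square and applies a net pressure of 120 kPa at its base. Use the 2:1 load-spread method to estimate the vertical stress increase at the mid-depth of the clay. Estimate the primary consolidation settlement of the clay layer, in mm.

S_c ≈ 23.4 mm

Mid-depth of clay below the ground surface: z = 1.6 + 7.8/2 = 5.5 m.
Total vertical stress at mid-clay: σ_v = 17.9×1.6 + 16.6×3.9 = 93.38 kPa.
Pore pressure: u = 9.81×(5.5 − 0.73) = 46.794 kPa.
Initial effective stress: σ'_0 = σ_v − u = 93.38 − 46.794 = 46.586 kPa.
Stress increase at mid-clay by the 2:1 spreading method:
Δσ = qBL/((B+z)(L+z)) = 120×4.3×4.3/((4.3+5.5)(4.3+5.5)) = 23.103 kPa
Final effective stress: σ'_f = 46.586 + 23.103 = 69.689 kPa.
σ'_f = 69.689 ≤ σ'_p = 103 kPa, so the clay remains overconsolidated and only the recompression index applies:
S_c = C_r·H/(1+e₀)·log₁₀(σ'_f/σ'_0) = 0.037×7.8/2.16×log₁₀(69.689/46.586)
    = 0.13361 × 0.17491 = 0.02337 m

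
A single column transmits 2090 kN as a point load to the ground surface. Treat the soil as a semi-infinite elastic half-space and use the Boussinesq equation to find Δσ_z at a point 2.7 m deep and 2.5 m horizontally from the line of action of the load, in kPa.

Boussinesq vertical stress below a point load on an elastic half-space:
Δσ_z = 3P/(2πz²) · [1 + (r/z)²]^(−5/2)
r/z = 2.5/2.7 = 0.92593; [1+(r/z)²]^(−5/2) = 0.2127.
Δσ_z = 3×2090/(2π×2.7²) × 0.2127 = 136.89 × 0.2127 = 29.12 kPa

Δσ_z ≈ 29.1 kPa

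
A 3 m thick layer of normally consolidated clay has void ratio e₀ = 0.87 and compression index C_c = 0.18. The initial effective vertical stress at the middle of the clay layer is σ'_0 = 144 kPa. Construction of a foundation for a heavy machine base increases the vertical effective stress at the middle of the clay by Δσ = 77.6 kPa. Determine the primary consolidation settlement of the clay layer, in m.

S_c ≈ 0.0541 m

Final effective stress: σ'_f = σ'_0 + Δσ = 144 + 77.6 = 221.6 kPa.
Normally consolidated clay, so the full stress increment lies on the virgin compression line:
S_c = C_c·H/(1+e₀)·log₁₀(σ'_f/σ'_0) = 0.18×3/(1+0.87)×log₁₀(221.6/144)
    = 0.28877 × 0.18721 = 0.05406 m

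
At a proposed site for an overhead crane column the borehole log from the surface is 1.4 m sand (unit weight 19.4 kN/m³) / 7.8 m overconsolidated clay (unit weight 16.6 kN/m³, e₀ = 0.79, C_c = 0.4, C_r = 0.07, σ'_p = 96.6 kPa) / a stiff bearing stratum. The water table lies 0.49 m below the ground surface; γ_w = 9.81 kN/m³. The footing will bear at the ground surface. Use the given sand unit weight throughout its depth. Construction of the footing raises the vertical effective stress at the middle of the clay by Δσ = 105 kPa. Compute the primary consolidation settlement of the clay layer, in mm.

S_c ≈ 434 mm

Mid-depth of clay below the ground surface: z = 1.4 + 7.8/2 = 5.3 m.
Total vertical stress at mid-clay: σ_v = 19.4×1.4 + 16.6×3.9 = 91.9 kPa.
Pore pressure: u = 9.81×(5.3 − 0.49) = 47.186 kPa.
Initial effective stress: σ'_0 = σ_v − u = 91.9 − 47.186 = 44.714 kPa.
Final effective stress: σ'_f = 44.714 + 105 = 149.71 kPa.
σ'_f = 149.71 > σ'_p = 96.6 kPa, so the stress path crosses the preconsolidation pressure — recompression up to σ'_p, then virgin compression beyond:
S_c = H/(1+e₀)·[C_r·log₁₀(σ'_p/σ'_0) + C_c·log₁₀(σ'_f/σ'_p)]
    = 7.8/1.79 × [0.07×log₁₀(96.6/44.714) + 0.4×log₁₀(149.71/96.6)]
    = 4.3575 × [0.023417 + 0.076109] = 0.4337 m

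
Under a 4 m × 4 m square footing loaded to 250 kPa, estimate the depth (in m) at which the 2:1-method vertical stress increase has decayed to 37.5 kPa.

z ≈ 6.33 m

2:1 spreading — at depth z the loaded area has grown by z in each plan dimension:
qB²/(B+z)² = Δσ_z ⇒ z = B(√(q/Δσ_z) − 1) = 4×(√(250/37.5) − 1) = 6.328 m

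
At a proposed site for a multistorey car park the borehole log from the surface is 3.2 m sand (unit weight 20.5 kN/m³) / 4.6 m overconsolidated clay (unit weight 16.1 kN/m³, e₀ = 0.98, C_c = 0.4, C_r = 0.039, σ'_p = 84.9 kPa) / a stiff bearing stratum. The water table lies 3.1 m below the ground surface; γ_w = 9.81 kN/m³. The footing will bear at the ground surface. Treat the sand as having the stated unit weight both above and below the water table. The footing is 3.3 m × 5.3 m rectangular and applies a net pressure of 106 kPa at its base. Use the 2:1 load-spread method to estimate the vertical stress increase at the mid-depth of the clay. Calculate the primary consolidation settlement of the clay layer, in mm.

S_c ≈ 63.1 mm

Mid-depth of clay below the ground surface: z = 3.2 + 4.6/2 = 5.5 m.
Total vertical stress at mid-clay: σ_v = 20.5×3.2 + 16.1×2.3 = 102.63 kPa.
Pore pressure: u = 9.81×(5.5 − 3.1) = 23.544 kPa.
Initial effective stress: σ'_0 = σ_v − u = 102.63 − 23.544 = 79.086 kPa.
Stress increase at mid-clay by the 2:1 spreading method:
Δσ = qBL/((B+z)(L+z)) = 106×3.3×5.3/((3.3+5.5)(5.3+5.5)) = 19.507 kPa
Final effective stress: σ'_f = 79.086 + 19.507 = 98.593 kPa.
σ'_f = 98.593 > σ'_p = 84.9 kPa, so the stress path crosses the preconsolidation pressure — recompression up to σ'_p, then virgin compression beyond:
S_c = H/(1+e₀)·[C_r·log₁₀(σ'_p/σ'_0) + C_c·log₁₀(σ'_f/σ'_p)]
    = 4.6/1.98 × [0.039×log₁₀(84.9/79.086) + 0.4×log₁₀(98.593/84.9)]
    = 2.3232 × [0.0012015 + 0.025975] = 0.06314 m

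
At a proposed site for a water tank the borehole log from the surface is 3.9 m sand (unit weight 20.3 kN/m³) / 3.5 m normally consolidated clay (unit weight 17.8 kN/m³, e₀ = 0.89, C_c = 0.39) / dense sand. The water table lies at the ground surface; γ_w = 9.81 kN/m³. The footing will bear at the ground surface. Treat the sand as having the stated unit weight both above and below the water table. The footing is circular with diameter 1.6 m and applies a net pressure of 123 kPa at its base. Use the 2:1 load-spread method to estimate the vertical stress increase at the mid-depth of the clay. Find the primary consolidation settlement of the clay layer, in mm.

S_c ≈ 32.5 mm

Mid-depth of clay below the ground surface: z = 3.9 + 3.5/2 = 5.65 m.
Total vertical stress at mid-clay: σ_v = 20.3×3.9 + 17.8×1.75 = 110.32 kPa.
Pore pressure: u = 9.81×(5.65 − 0) = 55.427 kPa.
Initial effective stress: σ'_0 = σ_v − u = 110.32 − 55.427 = 54.893 kPa.
Stress increase at mid-clay by the 2:1 spreading method:
Δσ ≈ qD²/(D+z)² = 123×1.6²/(1.6+5.65)² = 5.9906 kPa
Final effective stress: σ'_f = σ'_0 + Δσ = 54.893 + 5.9906 = 60.884 kPa.
Normally consolidated clay, so the full stress increment lies on the virgin compression line:
S_c = C_c·H/(1+e₀)·log₁₀(σ'_f/σ'_0) = 0.39×3.5/(1+0.89)×log₁₀(60.884/54.893)
    = 0.72222 × 0.044986 = 0.03249 m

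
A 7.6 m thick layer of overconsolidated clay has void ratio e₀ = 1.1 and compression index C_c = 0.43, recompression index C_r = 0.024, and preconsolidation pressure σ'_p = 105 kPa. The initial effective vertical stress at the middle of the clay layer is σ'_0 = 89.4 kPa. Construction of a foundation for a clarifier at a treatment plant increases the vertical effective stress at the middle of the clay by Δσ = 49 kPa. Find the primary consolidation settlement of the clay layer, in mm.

S_c ≈ 193 mm

Final effective stress: σ'_f = 89.4 + 49 = 138.4 kPa.
σ'_f = 138.4 > σ'_p = 105 kPa, so the stress path crosses the preconsolidation pressure — recompression up to σ'_p, then virgin compression beyond:
S_c = H/(1+e₀)·[C_r·log₁₀(σ'_p/σ'_0) + C_c·log₁₀(σ'_f/σ'_p)]
    = 7.6/2.1 × [0.024×log₁₀(105/89.4) + 0.43×log₁₀(138.4/105)]
    = 3.619 × [0.0016764 + 0.051577] = 0.1927 m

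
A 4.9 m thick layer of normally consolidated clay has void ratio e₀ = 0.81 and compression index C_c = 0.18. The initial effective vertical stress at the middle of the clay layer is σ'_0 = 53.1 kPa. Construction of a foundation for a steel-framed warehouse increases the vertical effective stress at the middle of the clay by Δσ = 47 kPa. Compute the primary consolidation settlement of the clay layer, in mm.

Final effective stress: σ'_f = σ'_0 + Δσ = 53.1 + 47 = 100.1 kPa.
Normally consolidated clay, so the full stress increment lies on the virgin compression line:
S_c = C_c·H/(1+e₀)·log₁₀(σ'_f/σ'_0) = 0.18×4.9/(1+0.81)×log₁₀(100.1/53.1)
    = 0.48729 × 0.27534 = 0.1342 m

S_c ≈ 134 mm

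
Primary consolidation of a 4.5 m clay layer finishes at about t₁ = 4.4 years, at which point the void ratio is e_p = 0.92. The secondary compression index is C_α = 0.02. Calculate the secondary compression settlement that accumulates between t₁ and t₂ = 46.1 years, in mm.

S_s ≈ 47.8 mm

Secondary compression: S_s = C_α·H/(1+e_p)·log₁₀(t₂/t₁)
S_s = 0.02×4.5/(1+0.92)×log₁₀(46.1/4.4)
    = 0.04688 × 1.02 = 0.04782 m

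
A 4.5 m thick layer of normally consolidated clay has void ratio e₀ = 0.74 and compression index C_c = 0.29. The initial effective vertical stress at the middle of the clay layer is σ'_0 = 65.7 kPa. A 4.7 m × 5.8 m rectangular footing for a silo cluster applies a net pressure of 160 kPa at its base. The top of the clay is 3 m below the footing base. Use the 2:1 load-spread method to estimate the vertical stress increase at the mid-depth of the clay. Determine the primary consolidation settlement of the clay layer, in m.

Mid-depth of clay below the footing base: z = 3 + 4.5/2 = 5.25 m.
Stress increase at mid-clay by the 2:1 spreading method:
Δσ = qBL/((B+z)(L+z)) = 160×4.7×5.8/((4.7+5.25)(5.8+5.25)) = 39.67 kPa
Final effective stress: σ'_f = σ'_0 + Δσ = 65.7 + 39.67 = 105.37 kPa.
Normally consolidated clay, so the full stress increment lies on the virgin compression line:
S_c = C_c·H/(1+e₀)·log₁₀(σ'_f/σ'_0) = 0.29×4.5/(1+0.74)×log₁₀(105.37/65.7)
    = 0.75 × 0.20515 = 0.1539 m

S_c ≈ 0.154 m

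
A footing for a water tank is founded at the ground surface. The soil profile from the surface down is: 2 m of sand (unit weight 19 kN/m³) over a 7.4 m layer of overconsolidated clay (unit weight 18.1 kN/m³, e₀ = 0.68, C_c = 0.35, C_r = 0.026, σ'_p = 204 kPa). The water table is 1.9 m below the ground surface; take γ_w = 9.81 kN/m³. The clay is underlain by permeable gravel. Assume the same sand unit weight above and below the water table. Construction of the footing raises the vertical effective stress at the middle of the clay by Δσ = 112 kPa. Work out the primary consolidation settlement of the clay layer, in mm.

Mid-depth of clay below the ground surface: z = 2 + 7.4/2 = 5.7 m.
Total vertical stress at mid-clay: σ_v = 19×2 + 18.1×3.7 = 104.97 kPa.
Pore pressure: u = 9.81×(5.7 − 1.9) = 37.278 kPa.
Initial effective stress: σ'_0 = σ_v − u = 104.97 − 37.278 = 67.692 kPa.
Final effective stress: σ'_f = 67.692 + 112 = 179.69 kPa.
σ'_f = 179.69 ≤ σ'_p = 204 kPa, so the clay remains overconsolidated and only the recompression index applies:
S_c = C_r·H/(1+e₀)·log₁₀(σ'_f/σ'_0) = 0.026×7.4/1.68×log₁₀(179.69/67.692)
    = 0.11452 × 0.42399 = 0.04856 m

S_c ≈ 48.6 mm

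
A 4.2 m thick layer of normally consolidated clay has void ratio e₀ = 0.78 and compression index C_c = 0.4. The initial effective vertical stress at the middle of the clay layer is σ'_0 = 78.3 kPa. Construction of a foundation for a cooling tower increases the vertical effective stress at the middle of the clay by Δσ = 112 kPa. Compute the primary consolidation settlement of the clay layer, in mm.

Final effective stress: σ'_f = σ'_0 + Δσ = 78.3 + 112 = 190.3 kPa.
Normally consolidated clay, so the full stress increment lies on the virgin compression line:
S_c = C_c·H/(1+e₀)·log₁₀(σ'_f/σ'_0) = 0.4×4.2/(1+0.78)×log₁₀(190.3/78.3)
    = 0.94382 × 0.38568 = 0.364 m

S_c ≈ 364 mm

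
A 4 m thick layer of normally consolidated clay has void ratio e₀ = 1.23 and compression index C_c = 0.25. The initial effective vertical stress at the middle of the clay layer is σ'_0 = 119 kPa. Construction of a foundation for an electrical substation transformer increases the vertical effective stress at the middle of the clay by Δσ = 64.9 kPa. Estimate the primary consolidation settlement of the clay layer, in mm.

S_c ≈ 84.8 mm

Final effective stress: σ'_f = σ'_0 + Δσ = 119 + 64.9 = 183.9 kPa.
Normally consolidated clay, so the full stress increment lies on the virgin compression line:
S_c = C_c·H/(1+e₀)·log₁₀(σ'_f/σ'_0) = 0.25×4/(1+1.23)×log₁₀(183.9/119)
    = 0.44843 × 0.18903 = 0.08477 m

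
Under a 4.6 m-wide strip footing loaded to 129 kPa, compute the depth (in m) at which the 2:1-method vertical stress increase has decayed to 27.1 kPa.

2:1 spreading — at depth z the loaded area has grown by z in each plan dimension:
qB/(B+z) = Δσ_z ⇒ z = qB/Δσ_z − B = 129×4.6/27.1 − 4.6 = 17.3 m

z ≈ 17.3 m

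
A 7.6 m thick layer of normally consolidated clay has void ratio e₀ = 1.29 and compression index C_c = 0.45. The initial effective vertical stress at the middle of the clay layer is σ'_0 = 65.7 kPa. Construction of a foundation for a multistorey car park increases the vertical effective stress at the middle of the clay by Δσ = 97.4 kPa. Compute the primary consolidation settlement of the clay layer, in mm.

S_c ≈ 590 mm

Final effective stress: σ'_f = σ'_0 + Δσ = 65.7 + 97.4 = 163.1 kPa.
Normally consolidated clay, so the full stress increment lies on the virgin compression line:
S_c = C_c·H/(1+e₀)·log₁₀(σ'_f/σ'_0) = 0.45×7.6/(1+1.29)×log₁₀(163.1/65.7)
    = 1.4934 × 0.39489 = 0.5897 m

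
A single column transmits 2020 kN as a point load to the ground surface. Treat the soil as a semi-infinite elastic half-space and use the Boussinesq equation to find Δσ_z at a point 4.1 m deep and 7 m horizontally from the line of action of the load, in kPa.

Boussinesq vertical stress below a point load on an elastic half-space:
Δσ_z = 3P/(2πz²) · [1 + (r/z)²]^(−5/2)
r/z = 7/4.1 = 1.7073; [1+(r/z)²]^(−5/2) = 0.032975.
Δσ_z = 3×2020/(2π×4.1²) × 0.032975 = 57.375 × 0.032975 = 1.892 kPa

Δσ_z ≈ 1.89 kPa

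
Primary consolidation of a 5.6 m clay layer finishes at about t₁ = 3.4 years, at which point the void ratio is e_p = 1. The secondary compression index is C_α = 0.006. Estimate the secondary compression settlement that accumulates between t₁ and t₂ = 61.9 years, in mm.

Secondary compression: S_s = C_α·H/(1+e_p)·log₁₀(t₂/t₁)
S_s = 0.006×5.6/(1+1)×log₁₀(61.9/3.4)
    = 0.0168 × 1.26 = 0.02117 m

S_s ≈ 21.2 mm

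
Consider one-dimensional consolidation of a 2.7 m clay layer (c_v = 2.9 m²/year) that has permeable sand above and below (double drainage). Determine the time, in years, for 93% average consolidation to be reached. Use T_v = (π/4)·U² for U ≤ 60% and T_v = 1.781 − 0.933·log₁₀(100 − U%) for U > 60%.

Drainage path length: H_d = H/2 = 1.35 m (double drainage).
U > 60%: T_v = 1.781 − 0.933·log₁₀(100 − 93) = 0.99252.
t = T_v·H_d²/c_v = 0.99252×1.35²/2.9 = 0.6237 years.

t ≈ 0.624 years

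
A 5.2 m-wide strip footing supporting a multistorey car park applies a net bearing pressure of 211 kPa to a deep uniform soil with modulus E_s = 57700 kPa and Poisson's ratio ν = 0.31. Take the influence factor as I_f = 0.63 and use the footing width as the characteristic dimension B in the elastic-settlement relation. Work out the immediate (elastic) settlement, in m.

Immediate (elastic) settlement: S_e = q·B·(1−ν²)/E_s · I_f.
S_e = 211 × 5.2 × (1 − 0.31²) / 57700 × 0.63
    = 211 × 5.2 × 0.9039 / 57700 × 0.63
    = 0.01083 m

S_e ≈ 0.0108 m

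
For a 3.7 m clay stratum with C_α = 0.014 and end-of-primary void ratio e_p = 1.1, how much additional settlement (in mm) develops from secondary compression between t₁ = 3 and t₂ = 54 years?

S_s ≈ 31 mm

Secondary compression: S_s = C_α·H/(1+e_p)·log₁₀(t₂/t₁)
S_s = 0.014×3.7/(1+1.1)×log₁₀(54/3)
    = 0.02467 × 1.255 = 0.03096 m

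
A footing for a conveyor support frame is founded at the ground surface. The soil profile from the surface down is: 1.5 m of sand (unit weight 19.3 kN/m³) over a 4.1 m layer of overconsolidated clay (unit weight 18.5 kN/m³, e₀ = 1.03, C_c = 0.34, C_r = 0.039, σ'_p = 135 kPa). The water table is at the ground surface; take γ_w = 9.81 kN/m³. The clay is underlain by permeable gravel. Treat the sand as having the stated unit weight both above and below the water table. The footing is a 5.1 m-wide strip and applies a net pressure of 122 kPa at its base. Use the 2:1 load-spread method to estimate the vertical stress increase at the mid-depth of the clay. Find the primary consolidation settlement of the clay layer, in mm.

S_c ≈ 40.3 mm

Mid-depth of clay below the ground surface: z = 1.5 + 4.1/2 = 3.55 m.
Total vertical stress at mid-clay: σ_v = 19.3×1.5 + 18.5×2.05 = 66.875 kPa.
Pore pressure: u = 9.81×(3.55 − 0) = 34.825 kPa.
Initial effective stress: σ'_0 = σ_v − u = 66.875 − 34.825 = 32.05 kPa.
Stress increase at mid-clay by the 2:1 spreading method:
Δσ = qB/(B+z) = 122×5.1/(5.1+3.55) = 71.931 kPa
Final effective stress: σ'_f = 32.05 + 71.931 = 103.98 kPa.
σ'_f = 103.98 ≤ σ'_p = 135 kPa, so the clay remains overconsolidated and only the recompression index applies:
S_c = C_r·H/(1+e₀)·log₁₀(σ'_f/σ'_0) = 0.039×4.1/2.03×log₁₀(103.98/32.05)
    = 0.078768 × 0.51112 = 0.04026 m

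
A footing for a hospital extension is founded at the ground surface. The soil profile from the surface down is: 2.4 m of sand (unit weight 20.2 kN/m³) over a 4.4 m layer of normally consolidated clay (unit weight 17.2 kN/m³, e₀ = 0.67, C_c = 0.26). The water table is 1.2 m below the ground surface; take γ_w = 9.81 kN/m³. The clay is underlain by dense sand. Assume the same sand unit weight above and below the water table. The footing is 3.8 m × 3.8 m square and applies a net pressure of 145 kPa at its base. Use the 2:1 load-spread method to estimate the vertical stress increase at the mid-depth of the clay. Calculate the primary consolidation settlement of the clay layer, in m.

Mid-depth of clay below the ground surface: z = 2.4 + 4.4/2 = 4.6 m.
Total vertical stress at mid-clay: σ_v = 20.2×2.4 + 17.2×2.2 = 86.32 kPa.
Pore pressure: u = 9.81×(4.6 − 1.2) = 33.354 kPa.
Initial effective stress: σ'_0 = σ_v − u = 86.32 − 33.354 = 52.966 kPa.
Stress increase at mid-clay by the 2:1 spreading method:
Δσ = qBL/((B+z)(L+z)) = 145×3.8×3.8/((3.8+4.6)(3.8+4.6)) = 29.674 kPa
Final effective stress: σ'_f = σ'_0 + Δσ = 52.966 + 29.674 = 82.64 kPa.
Normally consolidated clay, so the full stress increment lies on the virgin compression line:
S_c = C_c·H/(1+e₀)·log₁₀(σ'_f/σ'_0) = 0.26×4.4/(1+0.67)×log₁₀(82.64/52.966)
    = 0.68503 × 0.19319 = 0.1323 m

S_c ≈ 0.132 m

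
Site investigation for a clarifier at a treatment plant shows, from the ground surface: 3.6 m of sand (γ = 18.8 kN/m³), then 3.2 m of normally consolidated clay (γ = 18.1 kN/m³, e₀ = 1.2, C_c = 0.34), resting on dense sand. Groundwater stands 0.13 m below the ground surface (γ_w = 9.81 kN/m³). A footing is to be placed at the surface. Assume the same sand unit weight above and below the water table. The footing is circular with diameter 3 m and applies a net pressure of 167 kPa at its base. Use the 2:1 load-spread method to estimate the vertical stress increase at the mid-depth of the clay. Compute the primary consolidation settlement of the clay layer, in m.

S_c ≈ 0.0837 m

Mid-depth of clay below the ground surface: z = 3.6 + 3.2/2 = 5.2 m.
Total vertical stress at mid-clay: σ_v = 18.8×3.6 + 18.1×1.6 = 96.64 kPa.
Pore pressure: u = 9.81×(5.2 − 0.13) = 49.737 kPa.
Initial effective stress: σ'_0 = σ_v − u = 96.64 − 49.737 = 46.903 kPa.
Stress increase at mid-clay by the 2:1 spreading method:
Δσ ≈ qD²/(D+z)² = 167×3²/(3+5.2)² = 22.353 kPa
Final effective stress: σ'_f = σ'_0 + Δσ = 46.903 + 22.353 = 69.256 kPa.
Normally consolidated clay, so the full stress increment lies on the virgin compression line:
S_c = C_c·H/(1+e₀)·log₁₀(σ'_f/σ'_0) = 0.34×3.2/(1+1.2)×log₁₀(69.256/46.903)
    = 0.49455 × 0.16926 = 0.08371 m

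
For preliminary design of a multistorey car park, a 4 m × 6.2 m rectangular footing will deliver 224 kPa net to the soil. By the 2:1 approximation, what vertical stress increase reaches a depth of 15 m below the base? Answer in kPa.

Δσ_z ≈ 13.8 kPa

By the 2:1 method the load spreads at 1 horizontal : 2 vertical, so at depth z the loaded area has grown by z in each plan dimension:
Δσ = qBL/((B+z)(L+z)) = 224×4×6.2/((4+15)(6.2+15)) = 13.791 kPa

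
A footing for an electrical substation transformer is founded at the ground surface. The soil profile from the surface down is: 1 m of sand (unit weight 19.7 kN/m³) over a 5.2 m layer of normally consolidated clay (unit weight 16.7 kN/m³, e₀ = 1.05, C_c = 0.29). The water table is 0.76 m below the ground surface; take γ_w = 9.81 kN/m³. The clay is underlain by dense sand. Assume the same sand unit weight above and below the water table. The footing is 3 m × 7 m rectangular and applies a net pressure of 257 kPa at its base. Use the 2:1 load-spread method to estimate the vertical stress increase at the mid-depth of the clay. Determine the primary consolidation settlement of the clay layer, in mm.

Mid-depth of clay below the ground surface: z = 1 + 5.2/2 = 3.6 m.
Total vertical stress at mid-clay: σ_v = 19.7×1 + 16.7×2.6 = 63.12 kPa.
Pore pressure: u = 9.81×(3.6 − 0.76) = 27.86 kPa.
Initial effective stress: σ'_0 = σ_v − u = 63.12 − 27.86 = 35.26 kPa.
Stress increase at mid-clay by the 2:1 spreading method:
Δσ = qBL/((B+z)(L+z)) = 257×3×7/((3+3.6)(7+3.6)) = 77.144 kPa
Final effective stress: σ'_f = σ'_0 + Δσ = 35.26 + 77.144 = 112.4 kPa.
Normally consolidated clay, so the full stress increment lies on the virgin compression line:
S_c = C_c·H/(1+e₀)·log₁₀(σ'_f/σ'_0) = 0.29×5.2/(1+1.05)×log₁₀(112.4/35.26)
    = 0.73561 × 0.50348 = 0.3704 m

S_c ≈ 370 mm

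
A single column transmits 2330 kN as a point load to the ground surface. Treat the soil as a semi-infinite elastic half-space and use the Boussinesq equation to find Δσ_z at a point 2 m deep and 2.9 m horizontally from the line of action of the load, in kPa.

Δσ_z ≈ 16.4 kPa

Boussinesq vertical stress below a point load on an elastic half-space:
Δσ_z = 3P/(2πz²) · [1 + (r/z)²]^(−5/2)
r/z = 2.9/2 = 1.45; [1+(r/z)²]^(−5/2) = 0.058982.
Δσ_z = 3×2330/(2π×2²) × 0.058982 = 278.12 × 0.058982 = 16.4 kPa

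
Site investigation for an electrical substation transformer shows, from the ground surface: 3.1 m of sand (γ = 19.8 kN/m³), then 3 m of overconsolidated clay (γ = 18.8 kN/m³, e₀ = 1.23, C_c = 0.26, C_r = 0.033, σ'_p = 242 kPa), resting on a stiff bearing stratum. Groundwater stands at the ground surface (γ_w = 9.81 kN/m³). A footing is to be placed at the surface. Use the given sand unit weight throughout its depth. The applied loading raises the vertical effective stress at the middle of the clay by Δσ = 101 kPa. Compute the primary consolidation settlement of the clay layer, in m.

S_c ≈ 0.0229 m

Mid-depth of clay below the ground surface: z = 3.1 + 3/2 = 4.6 m.
Total vertical stress at mid-clay: σ_v = 19.8×3.1 + 18.8×1.5 = 89.58 kPa.
Pore pressure: u = 9.81×(4.6 − 0) = 45.126 kPa.
Initial effective stress: σ'_0 = σ_v − u = 89.58 − 45.126 = 44.454 kPa.
Final effective stress: σ'_f = 44.454 + 101 = 145.45 kPa.
σ'_f = 145.45 ≤ σ'_p = 242 kPa, so the clay remains overconsolidated and only the recompression index applies:
S_c = C_r·H/(1+e₀)·log₁₀(σ'_f/σ'_0) = 0.033×3/2.23×log₁₀(145.45/44.454)
    = 0.044395 × 0.5148 = 0.02285 m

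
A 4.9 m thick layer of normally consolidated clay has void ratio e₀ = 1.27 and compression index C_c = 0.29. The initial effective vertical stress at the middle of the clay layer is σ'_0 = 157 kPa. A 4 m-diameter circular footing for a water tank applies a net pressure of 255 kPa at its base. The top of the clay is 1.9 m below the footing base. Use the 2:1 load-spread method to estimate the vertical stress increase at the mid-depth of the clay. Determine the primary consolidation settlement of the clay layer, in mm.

Mid-depth of clay below the footing base: z = 1.9 + 4.9/2 = 4.35 m.
Stress increase at mid-clay by the 2:1 spreading method:
Δσ ≈ qD²/(D+z)² = 255×4²/(4+4.35)² = 58.518 kPa
Final effective stress: σ'_f = σ'_0 + Δσ = 157 + 58.518 = 215.52 kPa.
Normally consolidated clay, so the full stress increment lies on the virgin compression line:
S_c = C_c·H/(1+e₀)·log₁₀(σ'_f/σ'_0) = 0.29×4.9/(1+1.27)×log₁₀(215.52/157)
    = 0.62599 × 0.13759 = 0.08613 m

S_c ≈ 86.1 mm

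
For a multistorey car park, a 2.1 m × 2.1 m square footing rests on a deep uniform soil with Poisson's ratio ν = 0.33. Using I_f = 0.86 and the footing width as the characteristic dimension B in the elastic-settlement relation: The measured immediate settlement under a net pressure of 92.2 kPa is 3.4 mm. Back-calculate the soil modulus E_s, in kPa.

S_e = q·B·(1−ν²)/E_s · I_f  ⇒  E_s = q·B·(1−ν²)·I_f / S_e.
E_s = 92.2 × 2.1 × 0.8911 × 0.86 / 0.0034 = 43640 kPa

E_s ≈ 43600 kPa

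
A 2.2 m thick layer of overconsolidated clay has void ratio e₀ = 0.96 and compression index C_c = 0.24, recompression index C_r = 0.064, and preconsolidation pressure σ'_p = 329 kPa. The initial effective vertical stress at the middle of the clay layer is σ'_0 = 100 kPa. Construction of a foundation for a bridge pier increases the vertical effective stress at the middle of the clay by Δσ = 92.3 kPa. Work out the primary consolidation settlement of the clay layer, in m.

S_c ≈ 0.0204 m

Final effective stress: σ'_f = 100 + 92.3 = 192.3 kPa.
σ'_f = 192.3 ≤ σ'_p = 329 kPa, so the clay remains overconsolidated and only the recompression index applies:
S_c = C_r·H/(1+e₀)·log₁₀(σ'_f/σ'_0) = 0.064×2.2/1.96×log₁₀(192.3/100)
    = 0.071834 × 0.28398 = 0.0204 m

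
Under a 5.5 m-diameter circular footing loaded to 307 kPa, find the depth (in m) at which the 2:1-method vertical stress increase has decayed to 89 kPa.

2:1 spreading — at depth z the loaded area has grown by z in each plan dimension:
qD²/(D+z)² = Δσ_z ⇒ z = D(√(q/Δσ_z) − 1) = 5.5×(√(307/89) − 1) = 4.715 m

z ≈ 4.71 m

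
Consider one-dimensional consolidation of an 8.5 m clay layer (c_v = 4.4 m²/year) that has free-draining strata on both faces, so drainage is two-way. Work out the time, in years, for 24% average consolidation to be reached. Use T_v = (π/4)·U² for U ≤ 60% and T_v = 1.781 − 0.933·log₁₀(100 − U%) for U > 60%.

Drainage path length: H_d = H/2 = 4.25 m (double drainage).
U ≤ 60%: T_v = (π/4)·U² = (π/4)×0.24² = 0.045239.
t = T_v·H_d²/c_v = 0.045239×4.25²/4.4 = 0.1857 years.

t ≈ 0.186 years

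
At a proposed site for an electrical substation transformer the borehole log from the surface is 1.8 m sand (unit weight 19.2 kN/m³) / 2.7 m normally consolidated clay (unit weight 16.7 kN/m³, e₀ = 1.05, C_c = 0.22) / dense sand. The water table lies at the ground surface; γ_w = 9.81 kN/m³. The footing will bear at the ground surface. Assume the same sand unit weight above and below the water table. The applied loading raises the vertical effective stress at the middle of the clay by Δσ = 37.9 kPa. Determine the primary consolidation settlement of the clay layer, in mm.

Mid-depth of clay below the ground surface: z = 1.8 + 2.7/2 = 3.15 m.
Total vertical stress at mid-clay: σ_v = 19.2×1.8 + 16.7×1.35 = 57.105 kPa.
Pore pressure: u = 9.81×(3.15 − 0) = 30.902 kPa.
Initial effective stress: σ'_0 = σ_v − u = 57.105 − 30.902 = 26.203 kPa.
Final effective stress: σ'_f = σ'_0 + Δσ = 26.203 + 37.9 = 64.103 kPa.
Normally consolidated clay, so the full stress increment lies on the virgin compression line:
S_c = C_c·H/(1+e₀)·log₁₀(σ'_f/σ'_0) = 0.22×2.7/(1+1.05)×log₁₀(64.103/26.203)
    = 0.28976 × 0.38853 = 0.1126 m

S_c ≈ 113 mm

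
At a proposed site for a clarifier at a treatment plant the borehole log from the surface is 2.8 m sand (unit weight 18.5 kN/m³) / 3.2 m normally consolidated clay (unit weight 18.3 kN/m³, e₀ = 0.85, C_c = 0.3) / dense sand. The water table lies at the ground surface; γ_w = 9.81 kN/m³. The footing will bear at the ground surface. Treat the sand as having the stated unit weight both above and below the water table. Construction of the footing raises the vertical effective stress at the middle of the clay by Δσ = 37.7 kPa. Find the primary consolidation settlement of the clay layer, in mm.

Mid-depth of clay below the ground surface: z = 2.8 + 3.2/2 = 4.4 m.
Total vertical stress at mid-clay: σ_v = 18.5×2.8 + 18.3×1.6 = 81.08 kPa.
Pore pressure: u = 9.81×(4.4 − 0) = 43.164 kPa.
Initial effective stress: σ'_0 = σ_v − u = 81.08 − 43.164 = 37.916 kPa.
Final effective stress: σ'_f = σ'_0 + Δσ = 37.916 + 37.7 = 75.616 kPa.
Normally consolidated clay, so the full stress increment lies on the virgin compression line:
S_c = C_c·H/(1+e₀)·log₁₀(σ'_f/σ'_0) = 0.3×3.2/(1+0.85)×log₁₀(75.616/37.916)
    = 0.51892 × 0.29979 = 0.1556 m

S_c ≈ 156 mm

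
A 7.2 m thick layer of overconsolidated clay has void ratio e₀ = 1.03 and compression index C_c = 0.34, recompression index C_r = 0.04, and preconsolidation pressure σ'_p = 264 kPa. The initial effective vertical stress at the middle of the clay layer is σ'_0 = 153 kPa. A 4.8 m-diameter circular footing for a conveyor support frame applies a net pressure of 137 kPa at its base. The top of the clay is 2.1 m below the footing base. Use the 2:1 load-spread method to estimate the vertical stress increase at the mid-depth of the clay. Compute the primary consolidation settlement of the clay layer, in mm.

Mid-depth of clay below the footing base: z = 2.1 + 7.2/2 = 5.7 m.
Stress increase at mid-clay by the 2:1 spreading method:
Δσ ≈ qD²/(D+z)² = 137×4.8²/(4.8+5.7)² = 28.63 kPa
Final effective stress: σ'_f = 153 + 28.63 = 181.63 kPa.
σ'_f = 181.63 ≤ σ'_p = 264 kPa, so the clay remains overconsolidated and only the recompression index applies:
S_c = C_r·H/(1+e₀)·log₁₀(σ'_f/σ'_0) = 0.04×7.2/2.03×log₁₀(181.63/153)
    = 0.14187 × 0.074496 = 0.01057 m

S_c ≈ 10.6 mm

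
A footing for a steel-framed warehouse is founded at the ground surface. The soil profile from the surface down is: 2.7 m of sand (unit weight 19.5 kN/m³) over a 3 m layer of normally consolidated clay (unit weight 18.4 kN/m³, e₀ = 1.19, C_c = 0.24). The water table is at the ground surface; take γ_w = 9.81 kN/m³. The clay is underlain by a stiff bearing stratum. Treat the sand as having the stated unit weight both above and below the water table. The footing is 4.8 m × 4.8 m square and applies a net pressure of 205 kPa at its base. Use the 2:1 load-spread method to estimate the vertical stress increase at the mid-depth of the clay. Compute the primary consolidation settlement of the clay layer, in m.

S_c ≈ 0.13 m

Mid-depth of clay below the ground surface: z = 2.7 + 3/2 = 4.2 m.
Total vertical stress at mid-clay: σ_v = 19.5×2.7 + 18.4×1.5 = 80.25 kPa.
Pore pressure: u = 9.81×(4.2 − 0) = 41.202 kPa.
Initial effective stress: σ'_0 = σ_v − u = 80.25 − 41.202 = 39.048 kPa.
Stress increase at mid-clay by the 2:1 spreading method:
Δσ = qBL/((B+z)(L+z)) = 205×4.8×4.8/((4.8+4.2)(4.8+4.2)) = 58.311 kPa
Final effective stress: σ'_f = σ'_0 + Δσ = 39.048 + 58.311 = 97.359 kPa.
Normally consolidated clay, so the full stress increment lies on the virgin compression line:
S_c = C_c·H/(1+e₀)·log₁₀(σ'_f/σ'_0) = 0.24×3/(1+1.19)×log₁₀(97.359/39.048)
    = 0.32877 × 0.39678 = 0.1304 m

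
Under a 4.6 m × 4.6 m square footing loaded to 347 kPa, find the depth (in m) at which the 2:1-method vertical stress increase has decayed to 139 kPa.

z ≈ 2.67 m

2:1 spreading — at depth z the loaded area has grown by z in each plan dimension:
qB²/(B+z)² = Δσ_z ⇒ z = B(√(q/Δσ_z) − 1) = 4.6×(√(347/139) − 1) = 2.668 m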